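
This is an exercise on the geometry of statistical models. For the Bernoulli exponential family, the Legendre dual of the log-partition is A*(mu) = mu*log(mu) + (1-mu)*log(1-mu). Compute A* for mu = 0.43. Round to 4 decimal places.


Legendre transform for Bernoulli:
A*(mu) = mu*log(mu) + (1-mu)*log(1-mu).
mu = 0.43, 1-mu = 0.57.
mu*log(mu) = 0.43*log(0.43) = -0.362907.
(1-mu)*log(1-mu) = 0.57*log(0.57) = -0.320408.
A* = -0.362907 + -0.320408 = -0.6833

-0.6833


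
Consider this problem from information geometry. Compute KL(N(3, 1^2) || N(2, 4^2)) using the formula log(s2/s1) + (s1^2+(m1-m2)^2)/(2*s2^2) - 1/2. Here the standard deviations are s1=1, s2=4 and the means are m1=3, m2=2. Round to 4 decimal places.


KL divergence between normal distributions:
KL = log(s2/s1) + (s1^2 + (m1-m2)^2)/(2*s2^2) - 1/2.
log(4/1) = 1.386294.
(1^2 + (3-2)^2)/(2*4^2) = (1 + 1)/32 = 0.0625.
KL = 1.386294 + 0.0625 - 0.5 = 0.9488

0.9488


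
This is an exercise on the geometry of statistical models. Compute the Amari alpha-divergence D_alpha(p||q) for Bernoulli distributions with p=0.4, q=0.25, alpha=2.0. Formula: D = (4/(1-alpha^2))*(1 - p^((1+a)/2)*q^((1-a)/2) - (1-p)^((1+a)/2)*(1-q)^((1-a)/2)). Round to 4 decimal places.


Amari alpha-divergence:
D = (4/(1-alpha^2))*(1 - p^((1+a)/2)*q^((1-a)/2) - (1-p)^((1+a)/2)*(1-q)^((1-a)/2)).
alpha = 2.0, p = 0.4, q = 0.25.
e1 = (1+alpha)/2 = 1.5, e2 = (1-alpha)/2 = -0.5.
t1 = p^e1 * q^e2 = 0.4^1.5 * 0.25^-0.5 = 0.505964.
t2 = (1-p)^e1 * (1-q)^e2 = 0.6^1.5 * 0.75^-0.5 = 0.536656.
4/(1-alpha^2) = -1.333333.
D = -1.333333*(1 - 0.505964 - 0.536656) = 0.0568

0.0568


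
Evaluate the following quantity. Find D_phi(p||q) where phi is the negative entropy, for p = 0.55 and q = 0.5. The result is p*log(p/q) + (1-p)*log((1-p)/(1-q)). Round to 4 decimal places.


Bregman divergence with negative entropy generator:
D = p*log(p/q) + (1-p)*log((1-p)/(1-q)).
p = 0.55, q = 0.5.
p*log(p/q) = 0.55*log(0.55/0.5) = 0.052421.
(1-p)*log((1-p)/(1-q)) = 0.45*log(0.45/0.5) = -0.047412.
D = 0.052421 + -0.047412 = 0.0050

0.0050


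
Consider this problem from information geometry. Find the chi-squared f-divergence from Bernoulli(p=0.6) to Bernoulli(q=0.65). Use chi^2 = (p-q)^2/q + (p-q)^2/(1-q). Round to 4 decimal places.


Chi-squared divergence between Bernoulli distributions:
chi^2 = (p-q)^2/q + (p-q)^2/(1-q).
p = 0.6, q = 0.65, p-q = -0.05.
(p-q)^2 = 0.0025.
term1 = 0.0025/0.65 = 0.003846.
term2 = 0.0025/0.35 = 0.007143.
chi^2 = 0.003846 + 0.007143 = 0.0110

0.0110


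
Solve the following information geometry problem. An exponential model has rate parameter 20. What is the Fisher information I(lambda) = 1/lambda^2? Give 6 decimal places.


Fisher information for exponential: I(lambda) = 1/lambda^2.
lambda = 20, lambda^2 = 400.
I = 1/400 = 0.002500

0.002500


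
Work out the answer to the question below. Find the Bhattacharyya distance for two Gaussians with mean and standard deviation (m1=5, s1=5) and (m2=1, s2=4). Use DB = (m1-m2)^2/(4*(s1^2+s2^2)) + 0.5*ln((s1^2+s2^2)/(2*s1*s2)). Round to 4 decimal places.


Bhattacharyya distance between two Gaussians:
DB = (m1-m2)^2/(4*(s1^2+s2^2)) + (1/2)*ln((s1^2+s2^2)/(2*s1*s2)).
(m1-m2)^2 = (4)^2 = 16.
s1^2+s2^2 = 25 + 16 = 41.
term1 = 16/164 = 0.097561.
term2 = 0.5*ln(41/40.0) = 0.012346.
DB = 0.097561 + 0.012346 = 0.1099

0.1099


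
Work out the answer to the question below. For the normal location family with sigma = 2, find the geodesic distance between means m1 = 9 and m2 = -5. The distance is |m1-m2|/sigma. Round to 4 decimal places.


On the fixed-variance normal subfamily, geodesic distance = |m1-m2|/sigma.
|9 - -5| = 14.
sigma = 2.
d = 14/2 = 7.0000

7.0000


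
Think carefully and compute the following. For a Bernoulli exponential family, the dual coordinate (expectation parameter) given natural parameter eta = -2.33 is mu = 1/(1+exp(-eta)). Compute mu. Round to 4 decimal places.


Dual coordinate (expectation parameter) for Bernoulli:
mu = 1/(1+exp(-eta)).
eta = -2.33.
exp(-eta) = exp(2.33) = 10.277942.
mu = 1/(1+10.277942) = 0.0887

0.0887


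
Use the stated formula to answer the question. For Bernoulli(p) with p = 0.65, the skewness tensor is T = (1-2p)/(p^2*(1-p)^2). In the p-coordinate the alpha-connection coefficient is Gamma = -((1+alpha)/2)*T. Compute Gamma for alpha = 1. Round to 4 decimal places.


Skewness (Amari-Chentsov) tensor: T = (1-2p)/(p^2*(1-p)^2).
p = 0.65, 1-2p = -0.3, p^2 = 0.4225, (1-p)^2 = 0.1225.
T = -0.3/(0.4225 * 0.1225) = -5.796401.
In the p-coordinate, Gamma^(alpha) = Gamma^(0) - (alpha/2)*T with Gamma^(0) = (1/2)*g'(p) = -T/2,
so Gamma^(alpha) = -((1+alpha)/2)*T.
alpha = 1, -(1+alpha)/2 = -1.0.
Gamma = -1.0 * -5.796401 = 5.7964

5.7964


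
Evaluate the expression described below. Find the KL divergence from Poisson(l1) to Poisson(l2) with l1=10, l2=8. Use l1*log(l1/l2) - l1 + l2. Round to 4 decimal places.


KL divergence for Poisson:
KL = l1*log(l1/l2) - l1 + l2.
l1 = 10, l2 = 8.
log(10/8) = 0.223144.
l1*log(l1/l2) = 10 * 0.223144 = 2.231436.
KL = 2.231436 - 10 + 8 = 0.2314

0.2314


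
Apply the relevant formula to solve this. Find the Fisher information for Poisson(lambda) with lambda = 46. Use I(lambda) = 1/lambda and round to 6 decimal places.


Fisher information for Poisson: I(lambda) = 1/lambda.
lambda = 46.
I(lambda) = 1/46 = 0.021739

0.021739


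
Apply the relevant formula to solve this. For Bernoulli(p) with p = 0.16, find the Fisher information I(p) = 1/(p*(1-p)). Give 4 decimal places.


For Bernoulli(p), Fisher information is I(p) = 1/(p*(1-p)).
p = 0.16, 1-p = 0.84.
p*(1-p) = 0.1344.
I(p) = 1/0.1344 = 7.4405

7.4405


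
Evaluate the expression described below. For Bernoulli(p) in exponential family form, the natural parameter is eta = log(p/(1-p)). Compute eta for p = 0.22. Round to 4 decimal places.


Natural parameter for Bernoulli: eta = log(p/(1-p)).
p = 0.22, 1-p = 0.78.
p/(1-p) = 0.282051.
eta = log(0.282051) = -1.2657

-1.2657


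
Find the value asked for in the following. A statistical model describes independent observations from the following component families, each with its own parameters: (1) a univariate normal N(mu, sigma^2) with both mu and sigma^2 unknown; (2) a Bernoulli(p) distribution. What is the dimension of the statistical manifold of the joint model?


The dimension of a statistical manifold equals the number of free
(independent) real parameters of the model. For a product of independent
blocks the parameter counts add.
- normal (mu, sigma^2): 2.
- Bernoulli (p): 1.
Total = 2 + 1 = 3.
Dimension = 3

3


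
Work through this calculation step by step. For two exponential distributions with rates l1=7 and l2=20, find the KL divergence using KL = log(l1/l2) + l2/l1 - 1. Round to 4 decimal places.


KL divergence for exponential family:
KL = log(l1/l2) + l2/l1 - 1.
log(7/20) = -1.049822.
20/7 = 2.857143.
KL = -1.049822 + 2.857143 - 1 = 0.8073

0.8073


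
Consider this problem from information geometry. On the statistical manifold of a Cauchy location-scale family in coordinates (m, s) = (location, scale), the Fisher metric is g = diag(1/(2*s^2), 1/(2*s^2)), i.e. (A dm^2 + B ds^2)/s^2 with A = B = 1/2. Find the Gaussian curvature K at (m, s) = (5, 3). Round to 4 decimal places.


The metric has the form g = (A dm^2 + B ds^2)/s^2 with A = 1/2, B = 1/2.
Substitute u = sqrt(A/B)*m: g = B*(du^2 + ds^2)/s^2, i.e. B times the
Poincare upper half-plane metric, which has constant Gaussian curvature -1.
Scaling a 2D metric by a constant c divides the Gaussian curvature by c,
so K = -1/B = -1/(1/2) = -2.0000 everywhere (the point (m, s) = (5, 3) is irrelevant:
the curvature is constant).
The requested Gaussian curvature is K = -2.0000.

-2.0000


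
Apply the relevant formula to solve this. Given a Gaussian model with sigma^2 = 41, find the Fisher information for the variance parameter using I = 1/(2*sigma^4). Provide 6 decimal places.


Fisher information for variance: I(sigma^2) = 1/(2*sigma^4).
sigma^2 = 41, so sigma^4 = 1681.
I = 1/(2*1681) = 1/3362 = 0.000297

0.000297


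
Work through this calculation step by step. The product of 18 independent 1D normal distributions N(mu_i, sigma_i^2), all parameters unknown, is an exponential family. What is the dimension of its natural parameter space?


Exponential family dimension calculation:
Each univariate normal has two natural parameters (mu/sigma^2 and -1/(2 sigma^2)).
With 18 independent components, dim = 2 * 18 = 36.

36


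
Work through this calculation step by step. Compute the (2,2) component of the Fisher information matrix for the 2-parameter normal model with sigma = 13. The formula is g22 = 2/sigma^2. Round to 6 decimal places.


For the 2-parameter normal family, the Fisher metric has:
  g11 = 1/sigma^2, g22 = 2/sigma^2.
sigma = 13, sigma^2 = 169.
g22 = 0.011834

0.011834


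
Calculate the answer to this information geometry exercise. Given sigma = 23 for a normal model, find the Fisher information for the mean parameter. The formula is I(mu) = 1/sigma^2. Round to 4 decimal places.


The Fisher information for the mean of a normal distribution is I(mu) = 1/sigma^2.
sigma = 23, so sigma^2 = 529.
I(mu) = 1/529 = 0.0019

0.0019


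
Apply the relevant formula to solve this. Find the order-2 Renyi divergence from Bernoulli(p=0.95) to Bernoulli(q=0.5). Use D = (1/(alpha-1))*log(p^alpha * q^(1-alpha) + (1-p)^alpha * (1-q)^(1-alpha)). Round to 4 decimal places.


Renyi divergence of order alpha between Bernoulli distributions:
D = (1/(alpha-1))*log(p^alpha * q^(1-alpha) + (1-p)^alpha * (1-q)^(1-alpha)).
alpha = 2, p = 0.95, q = 0.5.
p^alpha * q^(1-alpha) = 0.95^2 * 0.5^-1 = 1.805.
(1-p)^alpha * (1-q)^(1-alpha) = 0.05^2 * 0.5^-1 = 0.005.
sum = 1.805 + 0.005 = 1.81.
D = (1/1)*log(1.81) = 0.5933

0.5933


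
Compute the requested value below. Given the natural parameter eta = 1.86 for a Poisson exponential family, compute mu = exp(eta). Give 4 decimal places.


Expectation parameter for Poisson exponential family:
mu = exp(eta).
eta = 1.86.
mu = exp(1.86) = 6.4237

6.4237


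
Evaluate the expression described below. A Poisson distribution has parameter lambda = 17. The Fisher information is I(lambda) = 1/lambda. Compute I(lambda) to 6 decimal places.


Fisher information for Poisson: I(lambda) = 1/lambda.
lambda = 17.
I(lambda) = 1/17 = 0.058824

0.058824


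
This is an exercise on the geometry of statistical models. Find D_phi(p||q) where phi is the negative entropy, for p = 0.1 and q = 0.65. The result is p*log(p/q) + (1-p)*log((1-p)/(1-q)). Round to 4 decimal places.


Bregman divergence with negative entropy generator:
D = p*log(p/q) + (1-p)*log((1-p)/(1-q)).
p = 0.1, q = 0.65.
p*log(p/q) = 0.1*log(0.1/0.65) = -0.18718.
(1-p)*log((1-p)/(1-q)) = 0.9*log(0.9/0.35) = 0.850015.
D = -0.18718 + 0.850015 = 0.6628

0.6628


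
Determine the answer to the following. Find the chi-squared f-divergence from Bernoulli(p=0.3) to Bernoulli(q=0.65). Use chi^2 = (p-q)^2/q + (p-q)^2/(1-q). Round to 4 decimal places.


Chi-squared divergence between Bernoulli distributions:
chi^2 = (p-q)^2/q + (p-q)^2/(1-q).
p = 0.3, q = 0.65, p-q = -0.35.
(p-q)^2 = 0.1225.
term1 = 0.1225/0.65 = 0.188462.
term2 = 0.1225/0.35 = 0.35.
chi^2 = 0.188462 + 0.35 = 0.5385

0.5385


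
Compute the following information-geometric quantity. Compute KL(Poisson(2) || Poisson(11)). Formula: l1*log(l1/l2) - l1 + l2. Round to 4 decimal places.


KL divergence for Poisson:
KL = l1*log(l1/l2) - l1 + l2.
l1 = 2, l2 = 11.
log(2/11) = -1.704748.
l1*log(l1/l2) = 2 * -1.704748 = -3.409496.
KL = -3.409496 - 2 + 11 = 5.5905

5.5905


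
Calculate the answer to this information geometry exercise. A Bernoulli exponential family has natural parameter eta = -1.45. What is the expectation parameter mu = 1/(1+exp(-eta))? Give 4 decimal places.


Dual coordinate (expectation parameter) for Bernoulli:
mu = 1/(1+exp(-eta)).
eta = -1.45.
exp(-eta) = exp(1.45) = 4.263115.
mu = 1/(1+4.263115) = 0.1900

0.1900


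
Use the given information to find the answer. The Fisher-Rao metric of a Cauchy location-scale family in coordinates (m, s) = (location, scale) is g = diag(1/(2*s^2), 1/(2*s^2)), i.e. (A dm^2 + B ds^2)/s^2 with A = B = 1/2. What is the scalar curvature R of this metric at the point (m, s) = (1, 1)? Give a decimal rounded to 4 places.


The metric has the form g = (A dm^2 + B ds^2)/s^2 with A = 1/2, B = 1/2.
Substitute u = sqrt(A/B)*m: g = B*(du^2 + ds^2)/s^2, i.e. B times the
Poincare upper half-plane metric, which has constant Gaussian curvature -1.
Scaling a 2D metric by a constant c divides the Gaussian curvature by c,
so K = -1/B = -1/(1/2) = -2.0000 everywhere (the point (m, s) = (1, 1) is irrelevant:
the curvature is constant).
Scalar curvature in dimension 2: R = 2K = -2/(1/2) = -4.0000.

-4.0000


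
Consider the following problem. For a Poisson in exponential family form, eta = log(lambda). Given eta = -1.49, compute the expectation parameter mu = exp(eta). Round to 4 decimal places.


Expectation parameter for Poisson exponential family:
mu = exp(eta).
eta = -1.49.
mu = exp(-1.49) = 0.2254

0.2254


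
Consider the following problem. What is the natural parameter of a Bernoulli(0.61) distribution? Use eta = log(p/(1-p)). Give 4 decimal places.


Natural parameter for Bernoulli: eta = log(p/(1-p)).
p = 0.61, 1-p = 0.39.
p/(1-p) = 1.564103.
eta = log(1.564103) = 0.4473

0.4473


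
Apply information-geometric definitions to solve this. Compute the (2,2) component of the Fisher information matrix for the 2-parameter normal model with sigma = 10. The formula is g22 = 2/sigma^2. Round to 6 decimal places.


For the 2-parameter normal family, the Fisher metric has:
  g11 = 1/sigma^2, g22 = 2/sigma^2.
sigma = 10, sigma^2 = 100.
g22 = 0.020000

0.020000


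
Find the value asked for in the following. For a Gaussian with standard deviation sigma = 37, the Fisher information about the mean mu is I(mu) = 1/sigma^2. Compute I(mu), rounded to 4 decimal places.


The Fisher information for the mean of a normal distribution is I(mu) = 1/sigma^2.
sigma = 37, so sigma^2 = 1369.
I(mu) = 1/1369 = 0.0007

0.0007


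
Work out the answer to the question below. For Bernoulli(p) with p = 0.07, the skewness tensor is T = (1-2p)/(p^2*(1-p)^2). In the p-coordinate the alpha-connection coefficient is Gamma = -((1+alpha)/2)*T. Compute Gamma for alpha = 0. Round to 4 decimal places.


Skewness (Amari-Chentsov) tensor: T = (1-2p)/(p^2*(1-p)^2).
p = 0.07, 1-2p = 0.86, p^2 = 0.0049, (1-p)^2 = 0.8649.
T = 0.86/(0.0049 * 0.8649) = 202.92543.
In the p-coordinate, Gamma^(alpha) = Gamma^(0) - (alpha/2)*T with Gamma^(0) = (1/2)*g'(p) = -T/2,
so Gamma^(alpha) = -((1+alpha)/2)*T.
alpha = 0, -(1+alpha)/2 = -0.5.
Gamma = -0.5 * 202.92543 = -101.4627

-101.4627


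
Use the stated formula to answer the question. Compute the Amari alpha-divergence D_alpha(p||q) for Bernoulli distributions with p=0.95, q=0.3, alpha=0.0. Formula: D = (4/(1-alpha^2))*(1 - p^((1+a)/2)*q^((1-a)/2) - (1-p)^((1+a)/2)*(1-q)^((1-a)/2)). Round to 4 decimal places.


Amari alpha-divergence:
D = (4/(1-alpha^2))*(1 - p^((1+a)/2)*q^((1-a)/2) - (1-p)^((1+a)/2)*(1-q)^((1-a)/2)).
alpha = 0.0, p = 0.95, q = 0.3.
e1 = (1+alpha)/2 = 0.5, e2 = (1-alpha)/2 = 0.5.
t1 = p^e1 * q^e2 = 0.95^0.5 * 0.3^0.5 = 0.533854.
t2 = (1-p)^e1 * (1-q)^e2 = 0.05^0.5 * 0.7^0.5 = 0.187083.
4/(1-alpha^2) = 4.0.
D = 4.0*(1 - 0.533854 - 0.187083) = 1.1163

1.1163


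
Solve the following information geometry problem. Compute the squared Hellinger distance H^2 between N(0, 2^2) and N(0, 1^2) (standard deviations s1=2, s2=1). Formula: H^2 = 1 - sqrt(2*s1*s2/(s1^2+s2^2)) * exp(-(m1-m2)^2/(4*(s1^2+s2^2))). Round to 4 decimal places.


Squared Hellinger distance for Gaussians:
H^2 = 1 - sqrt(2*s1*s2/(s1^2+s2^2)) * exp(-(m1-m2)^2/(4*(s1^2+s2^2))).
s1^2 = 4, s2^2 = 1, s1^2+s2^2 = 5.
sqrt(2*2*1/(5)) = 0.894427.
(m1-m2)^2 = (0)^2 = 0.
exp(-0/(4*5)) = exp(0.0) = 1.0.
H^2 = 1 - 0.894427*1.0 = 0.1056

0.1056


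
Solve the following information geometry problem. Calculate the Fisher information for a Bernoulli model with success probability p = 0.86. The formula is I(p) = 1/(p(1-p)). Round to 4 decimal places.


For Bernoulli(p), Fisher information is I(p) = 1/(p*(1-p)).
p = 0.86, 1-p = 0.14.
p*(1-p) = 0.1204.
I(p) = 1/0.1204 = 8.3056

8.3056


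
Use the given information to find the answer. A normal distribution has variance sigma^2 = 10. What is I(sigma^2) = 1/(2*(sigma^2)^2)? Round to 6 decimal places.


Fisher information for variance: I(sigma^2) = 1/(2*sigma^4).
sigma^2 = 10, so sigma^4 = 100.
I = 1/(2*100) = 1/200 = 0.005000

0.005000


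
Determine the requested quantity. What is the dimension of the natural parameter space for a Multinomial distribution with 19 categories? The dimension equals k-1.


Exponential family dimension calculation:
For Multinomial with k=19 categories, dim = k-1 = 18.

18


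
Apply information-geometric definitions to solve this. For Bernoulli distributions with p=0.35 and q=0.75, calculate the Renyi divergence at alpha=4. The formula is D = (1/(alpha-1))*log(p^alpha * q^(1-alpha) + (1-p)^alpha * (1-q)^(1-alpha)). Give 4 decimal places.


Renyi divergence of order alpha between Bernoulli distributions:
D = (1/(alpha-1))*log(p^alpha * q^(1-alpha) + (1-p)^alpha * (1-q)^(1-alpha)).
alpha = 4, p = 0.35, q = 0.75.
p^alpha * q^(1-alpha) = 0.35^4 * 0.75^-3 = 0.03557.
(1-p)^alpha * (1-q)^(1-alpha) = 0.65^4 * 0.25^-3 = 11.4244.
sum = 0.03557 + 11.4244 = 11.45997.
D = (1/3)*log(11.45997) = 0.8130

0.8130


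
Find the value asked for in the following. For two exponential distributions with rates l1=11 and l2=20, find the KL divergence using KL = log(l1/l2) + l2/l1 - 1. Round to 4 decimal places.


KL divergence for exponential family:
KL = log(l1/l2) + l2/l1 - 1.
log(11/20) = -0.597837.
20/11 = 1.818182.
KL = -0.597837 + 1.818182 - 1 = 0.2203

0.2203


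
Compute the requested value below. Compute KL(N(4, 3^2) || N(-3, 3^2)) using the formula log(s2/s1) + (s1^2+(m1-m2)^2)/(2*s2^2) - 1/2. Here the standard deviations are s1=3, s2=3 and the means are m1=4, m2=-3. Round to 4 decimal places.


KL divergence between normal distributions:
KL = log(s2/s1) + (s1^2 + (m1-m2)^2)/(2*s2^2) - 1/2.
log(3/3) = 0.0.
(3^2 + (4--3)^2)/(2*3^2) = (9 + 49)/18 = 3.222222.
KL = 0.0 + 3.222222 - 0.5 = 2.7222

2.7222


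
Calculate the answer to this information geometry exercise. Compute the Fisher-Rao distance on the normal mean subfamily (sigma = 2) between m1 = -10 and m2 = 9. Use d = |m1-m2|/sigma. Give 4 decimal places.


On the fixed-variance normal subfamily, geodesic distance = |m1-m2|/sigma.
|-10 - 9| = 19.
sigma = 2.
d = 19/2 = 9.5000

9.5000


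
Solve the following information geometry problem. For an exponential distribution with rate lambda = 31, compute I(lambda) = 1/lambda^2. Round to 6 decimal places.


Fisher information for exponential: I(lambda) = 1/lambda^2.
lambda = 31, lambda^2 = 961.
I = 1/961 = 0.001041

0.001041


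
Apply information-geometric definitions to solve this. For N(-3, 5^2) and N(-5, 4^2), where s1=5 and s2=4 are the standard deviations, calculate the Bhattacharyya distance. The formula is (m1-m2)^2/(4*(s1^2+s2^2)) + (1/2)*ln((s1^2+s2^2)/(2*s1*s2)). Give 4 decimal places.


Bhattacharyya distance between two Gaussians:
DB = (m1-m2)^2/(4*(s1^2+s2^2)) + (1/2)*ln((s1^2+s2^2)/(2*s1*s2)).
(m1-m2)^2 = (2)^2 = 4.
s1^2+s2^2 = 25 + 16 = 41.
term1 = 4/164 = 0.02439.
term2 = 0.5*ln(41/40.0) = 0.012346.
DB = 0.02439 + 0.012346 = 0.0367

0.0367


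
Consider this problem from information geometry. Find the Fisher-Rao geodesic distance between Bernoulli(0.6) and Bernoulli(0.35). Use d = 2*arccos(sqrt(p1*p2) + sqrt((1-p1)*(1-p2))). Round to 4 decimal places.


Geodesic distance on Bernoulli manifold:
d(p1,p2) = 2*arccos(sqrt(p1*p2) + sqrt((1-p1)*(1-p2))).
sqrt(p1*p2) = sqrt(0.6*0.35) = 0.458258.
sqrt((1-p1)*(1-p2)) = sqrt(0.4*0.65) = 0.509902.
arg = 0.458258 + 0.509902 = 0.96816.
d = 2*arccos(0.96816) = 0.5061

0.5061


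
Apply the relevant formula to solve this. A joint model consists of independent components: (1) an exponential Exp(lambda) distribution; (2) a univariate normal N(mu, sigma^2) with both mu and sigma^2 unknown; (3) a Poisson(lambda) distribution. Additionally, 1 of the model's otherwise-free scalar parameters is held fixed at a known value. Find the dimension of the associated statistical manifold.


The dimension of a statistical manifold equals the number of free
(independent) real parameters of the model. For a product of independent
blocks the parameter counts add.
- exponential (lambda): 1.
- normal (mu, sigma^2): 2.
- Poisson (lambda): 1.
Total = 1 + 2 + 1 = 4.
1 parameter(s) fixed at known values: 4 - 1 = 3.
Dimension = 3

3


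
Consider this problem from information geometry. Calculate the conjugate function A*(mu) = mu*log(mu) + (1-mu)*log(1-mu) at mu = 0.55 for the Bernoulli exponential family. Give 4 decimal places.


Legendre transform for Bernoulli:
A*(mu) = mu*log(mu) + (1-mu)*log(1-mu).
mu = 0.55, 1-mu = 0.45.
mu*log(mu) = 0.55*log(0.55) = -0.32881.
(1-mu)*log(1-mu) = 0.45*log(0.45) = -0.359328.
A* = -0.32881 + -0.359328 = -0.6881

-0.6881


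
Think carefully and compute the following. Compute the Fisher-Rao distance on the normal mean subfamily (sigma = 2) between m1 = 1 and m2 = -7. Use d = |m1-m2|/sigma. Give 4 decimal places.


On the fixed-variance normal subfamily, geodesic distance = |m1-m2|/sigma.
|1 - -7| = 8.
sigma = 2.
d = 8/2 = 4.0000

4.0000


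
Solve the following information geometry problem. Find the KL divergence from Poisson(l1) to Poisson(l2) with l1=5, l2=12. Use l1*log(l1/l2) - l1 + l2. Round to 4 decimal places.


KL divergence for Poisson:
KL = l1*log(l1/l2) - l1 + l2.
l1 = 5, l2 = 12.
log(5/12) = -0.875469.
l1*log(l1/l2) = 5 * -0.875469 = -4.377344.
KL = -4.377344 - 5 + 12 = 2.6227

2.6227


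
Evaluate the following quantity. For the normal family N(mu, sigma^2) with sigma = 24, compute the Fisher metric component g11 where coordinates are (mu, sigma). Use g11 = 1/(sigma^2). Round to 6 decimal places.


For the 2-parameter normal family, the Fisher metric has:
  g11 = 1/sigma^2, g22 = 2/sigma^2.
sigma = 24, sigma^2 = 576.
g11 = 0.001736

0.001736


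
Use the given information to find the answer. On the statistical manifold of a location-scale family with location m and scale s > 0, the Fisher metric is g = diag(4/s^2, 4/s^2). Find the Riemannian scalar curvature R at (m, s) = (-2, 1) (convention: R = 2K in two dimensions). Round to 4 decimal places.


The metric has the form g = (A dm^2 + B ds^2)/s^2 with A = 4, B = 4.
Substitute u = sqrt(A/B)*m: g = B*(du^2 + ds^2)/s^2, i.e. B times the
Poincare upper half-plane metric, which has constant Gaussian curvature -1.
Scaling a 2D metric by a constant c divides the Gaussian curvature by c,
so K = -1/B = -1/(4) = -0.2500 everywhere (the point (m, s) = (-2, 1) is irrelevant:
the curvature is constant).
Scalar curvature in dimension 2: R = 2K = -2/(4) = -0.5000.

-0.5000


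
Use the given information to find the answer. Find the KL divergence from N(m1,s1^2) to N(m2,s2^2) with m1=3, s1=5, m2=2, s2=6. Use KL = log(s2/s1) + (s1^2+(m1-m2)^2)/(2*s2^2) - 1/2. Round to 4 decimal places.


KL divergence between normal distributions:
KL = log(s2/s1) + (s1^2 + (m1-m2)^2)/(2*s2^2) - 1/2.
log(6/5) = 0.182322.
(5^2 + (3-2)^2)/(2*6^2) = (25 + 1)/72 = 0.361111.
KL = 0.182322 + 0.361111 - 0.5 = 0.0434

0.0434


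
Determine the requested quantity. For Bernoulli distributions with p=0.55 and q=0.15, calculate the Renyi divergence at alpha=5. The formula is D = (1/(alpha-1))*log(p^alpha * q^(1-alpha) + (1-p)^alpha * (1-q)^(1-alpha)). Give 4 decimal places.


Renyi divergence of order alpha between Bernoulli distributions:
D = (1/(alpha-1))*log(p^alpha * q^(1-alpha) + (1-p)^alpha * (1-q)^(1-alpha)).
alpha = 5, p = 0.55, q = 0.15.
p^alpha * q^(1-alpha) = 0.55^5 * 0.15^-4 = 99.414198.
(1-p)^alpha * (1-q)^(1-alpha) = 0.45^5 * 0.85^-4 = 0.03535.
sum = 99.414198 + 0.03535 = 99.449547.
D = (1/4)*log(99.449547) = 1.1499

1.1499


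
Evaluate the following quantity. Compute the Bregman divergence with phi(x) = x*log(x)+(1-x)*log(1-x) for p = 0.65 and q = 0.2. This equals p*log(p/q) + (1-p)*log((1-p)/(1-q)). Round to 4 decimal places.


Bregman divergence with negative entropy generator:
D = p*log(p/q) + (1-p)*log((1-p)/(1-q)).
p = 0.65, q = 0.2.
p*log(p/q) = 0.65*log(0.65/0.2) = 0.766126.
(1-p)*log((1-p)/(1-q)) = 0.35*log(0.35/0.8) = -0.289338.
D = 0.766126 + -0.289338 = 0.4768

0.4768


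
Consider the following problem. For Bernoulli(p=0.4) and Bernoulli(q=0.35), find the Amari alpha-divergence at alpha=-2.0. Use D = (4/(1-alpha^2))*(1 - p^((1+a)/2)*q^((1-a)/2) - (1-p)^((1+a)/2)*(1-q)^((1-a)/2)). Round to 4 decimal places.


Amari alpha-divergence:
D = (4/(1-alpha^2))*(1 - p^((1+a)/2)*q^((1-a)/2) - (1-p)^((1+a)/2)*(1-q)^((1-a)/2)).
alpha = -2.0, p = 0.4, q = 0.35.
e1 = (1+alpha)/2 = -0.5, e2 = (1-alpha)/2 = 1.5.
t1 = p^e1 * q^e2 = 0.4^-0.5 * 0.35^1.5 = 0.327395.
t2 = (1-p)^e1 * (1-q)^e2 = 0.6^-0.5 * 0.65^1.5 = 0.676541.
4/(1-alpha^2) = -1.333333.
D = -1.333333*(1 - 0.327395 - 0.676541) = 0.0052

0.0052


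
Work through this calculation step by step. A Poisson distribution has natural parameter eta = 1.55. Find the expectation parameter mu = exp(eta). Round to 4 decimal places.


Expectation parameter for Poisson exponential family:
mu = exp(eta).
eta = 1.55.
mu = exp(1.55) = 4.7115

4.7115


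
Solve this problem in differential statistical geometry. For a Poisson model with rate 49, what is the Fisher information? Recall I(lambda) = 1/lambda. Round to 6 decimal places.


Fisher information for Poisson: I(lambda) = 1/lambda.
lambda = 49.
I(lambda) = 1/49 = 0.020408

0.020408


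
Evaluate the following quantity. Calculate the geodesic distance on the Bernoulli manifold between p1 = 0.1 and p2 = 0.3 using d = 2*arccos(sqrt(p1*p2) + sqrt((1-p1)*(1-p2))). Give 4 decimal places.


Geodesic distance on Bernoulli manifold:
d(p1,p2) = 2*arccos(sqrt(p1*p2) + sqrt((1-p1)*(1-p2))).
sqrt(p1*p2) = sqrt(0.1*0.3) = 0.173205.
sqrt((1-p1)*(1-p2)) = sqrt(0.9*0.7) = 0.793725.
arg = 0.173205 + 0.793725 = 0.96693.
d = 2*arccos(0.96693) = 0.5158

0.5158


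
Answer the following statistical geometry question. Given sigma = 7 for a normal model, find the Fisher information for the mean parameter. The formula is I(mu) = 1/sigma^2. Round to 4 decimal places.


The Fisher information for the mean of a normal distribution is I(mu) = 1/sigma^2.
sigma = 7, so sigma^2 = 49.
I(mu) = 1/49 = 0.0204

0.0204


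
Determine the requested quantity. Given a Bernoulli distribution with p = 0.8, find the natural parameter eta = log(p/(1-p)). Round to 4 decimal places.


Natural parameter for Bernoulli: eta = log(p/(1-p)).
p = 0.8, 1-p = 0.2.
p/(1-p) = 4.0.
eta = log(4.0) = 1.3863

1.3863


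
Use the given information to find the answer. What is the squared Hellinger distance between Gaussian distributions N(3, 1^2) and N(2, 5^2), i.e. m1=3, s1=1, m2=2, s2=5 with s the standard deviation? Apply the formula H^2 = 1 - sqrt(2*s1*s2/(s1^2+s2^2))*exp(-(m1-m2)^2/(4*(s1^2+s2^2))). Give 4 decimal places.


Squared Hellinger distance for Gaussians:
H^2 = 1 - sqrt(2*s1*s2/(s1^2+s2^2)) * exp(-(m1-m2)^2/(4*(s1^2+s2^2))).
s1^2 = 1, s2^2 = 25, s1^2+s2^2 = 26.
sqrt(2*1*5/(26)) = 0.620174.
(m1-m2)^2 = (1)^2 = 1.
exp(-1/(4*26)) = exp(-0.009615) = 0.990431.
H^2 = 1 - 0.620174*0.990431 = 0.3858

0.3858


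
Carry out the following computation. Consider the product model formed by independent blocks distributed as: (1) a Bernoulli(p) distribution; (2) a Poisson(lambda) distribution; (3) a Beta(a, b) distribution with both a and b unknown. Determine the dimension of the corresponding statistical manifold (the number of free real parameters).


The dimension of a statistical manifold equals the number of free
(independent) real parameters of the model. For a product of independent
blocks the parameter counts add.
- Bernoulli (p): 1.
- Poisson (lambda): 1.
- Beta (a, b): 2.
Total = 1 + 1 + 2 = 4.
Dimension = 4

4


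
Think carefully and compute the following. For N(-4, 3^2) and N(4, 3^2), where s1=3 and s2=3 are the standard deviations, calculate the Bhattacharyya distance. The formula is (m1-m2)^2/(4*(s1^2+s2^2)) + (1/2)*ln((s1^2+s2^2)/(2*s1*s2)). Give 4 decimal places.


Bhattacharyya distance between two Gaussians:
DB = (m1-m2)^2/(4*(s1^2+s2^2)) + (1/2)*ln((s1^2+s2^2)/(2*s1*s2)).
(m1-m2)^2 = (-8)^2 = 64.
s1^2+s2^2 = 9 + 9 = 18.
term1 = 64/72 = 0.888889.
term2 = 0.5*ln(18/18.0) = 0.0.
DB = 0.888889 + 0.0 = 0.8889

0.8889


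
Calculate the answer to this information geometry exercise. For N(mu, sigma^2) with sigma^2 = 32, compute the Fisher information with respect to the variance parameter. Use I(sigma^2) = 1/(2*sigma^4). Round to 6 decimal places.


Fisher information for variance: I(sigma^2) = 1/(2*sigma^4).
sigma^2 = 32, so sigma^4 = 1024.
I = 1/(2*1024) = 1/2048 = 0.000488

0.000488


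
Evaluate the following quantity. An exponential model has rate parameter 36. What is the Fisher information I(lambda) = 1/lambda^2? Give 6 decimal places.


Fisher information for exponential: I(lambda) = 1/lambda^2.
lambda = 36, lambda^2 = 1296.
I = 1/1296 = 0.000772

0.000772


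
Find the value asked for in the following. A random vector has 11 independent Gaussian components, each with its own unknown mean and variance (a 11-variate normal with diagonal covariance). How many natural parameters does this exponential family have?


Exponential family dimension calculation:
Each univariate normal has two natural parameters (mu/sigma^2 and -1/(2 sigma^2)).
With 11 independent components, dim = 2 * 11 = 22.

22


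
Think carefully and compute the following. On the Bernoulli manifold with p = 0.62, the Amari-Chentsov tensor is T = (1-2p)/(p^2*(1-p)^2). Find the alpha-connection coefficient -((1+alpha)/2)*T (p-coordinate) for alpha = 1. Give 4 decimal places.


Skewness (Amari-Chentsov) tensor: T = (1-2p)/(p^2*(1-p)^2).
p = 0.62, 1-2p = -0.24, p^2 = 0.3844, (1-p)^2 = 0.1444.
T = -0.24/(0.3844 * 0.1444) = -4.323751.
In the p-coordinate, Gamma^(alpha) = Gamma^(0) - (alpha/2)*T with Gamma^(0) = (1/2)*g'(p) = -T/2,
so Gamma^(alpha) = -((1+alpha)/2)*T.
alpha = 1, -(1+alpha)/2 = -1.0.
Gamma = -1.0 * -4.323751 = 4.3238

4.3238


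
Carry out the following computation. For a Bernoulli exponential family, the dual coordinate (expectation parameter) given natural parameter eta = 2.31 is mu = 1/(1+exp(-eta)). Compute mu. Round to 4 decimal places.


Dual coordinate (expectation parameter) for Bernoulli:
mu = 1/(1+exp(-eta)).
eta = 2.31.
exp(-eta) = exp(-2.31) = 0.099261.
mu = 1/(1+0.099261) = 0.9097

0.9097


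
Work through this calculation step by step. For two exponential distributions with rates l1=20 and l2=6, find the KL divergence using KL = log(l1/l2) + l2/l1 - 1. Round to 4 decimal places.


KL divergence for exponential family:
KL = log(l1/l2) + l2/l1 - 1.
log(20/6) = 1.203973.
6/20 = 0.3.
KL = 1.203973 + 0.3 - 1 = 0.5040

0.5040


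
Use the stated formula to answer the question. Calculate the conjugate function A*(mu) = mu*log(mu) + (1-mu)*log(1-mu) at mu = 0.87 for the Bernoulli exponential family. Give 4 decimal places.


Legendre transform for Bernoulli:
A*(mu) = mu*log(mu) + (1-mu)*log(1-mu).
mu = 0.87, 1-mu = 0.13.
mu*log(mu) = 0.87*log(0.87) = -0.121158.
(1-mu)*log(1-mu) = 0.13*log(0.13) = -0.265229.
A* = -0.121158 + -0.265229 = -0.3864

-0.3864


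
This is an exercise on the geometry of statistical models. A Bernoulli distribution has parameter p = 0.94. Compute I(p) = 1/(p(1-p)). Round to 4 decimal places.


For Bernoulli(p), Fisher information is I(p) = 1/(p*(1-p)).
p = 0.94, 1-p = 0.06.
p*(1-p) = 0.0564.
I(p) = 1/0.0564 = 17.7305

17.7305


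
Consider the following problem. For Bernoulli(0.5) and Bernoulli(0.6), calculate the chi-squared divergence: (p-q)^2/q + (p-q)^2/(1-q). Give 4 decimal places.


Chi-squared divergence between Bernoulli distributions:
chi^2 = (p-q)^2/q + (p-q)^2/(1-q).
p = 0.5, q = 0.6, p-q = -0.1.
(p-q)^2 = 0.01.
term1 = 0.01/0.6 = 0.016667.
term2 = 0.01/0.4 = 0.025.
chi^2 = 0.016667 + 0.025 = 0.0417

0.0417


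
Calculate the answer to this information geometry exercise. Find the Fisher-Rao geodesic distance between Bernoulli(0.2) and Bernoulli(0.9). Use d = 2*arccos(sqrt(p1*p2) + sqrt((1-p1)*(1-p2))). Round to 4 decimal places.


Geodesic distance on Bernoulli manifold:
d(p1,p2) = 2*arccos(sqrt(p1*p2) + sqrt((1-p1)*(1-p2))).
sqrt(p1*p2) = sqrt(0.2*0.9) = 0.424264.
sqrt((1-p1)*(1-p2)) = sqrt(0.8*0.1) = 0.282843.
arg = 0.424264 + 0.282843 = 0.707107.
d = 2*arccos(0.707107) = 1.5708

1.5708


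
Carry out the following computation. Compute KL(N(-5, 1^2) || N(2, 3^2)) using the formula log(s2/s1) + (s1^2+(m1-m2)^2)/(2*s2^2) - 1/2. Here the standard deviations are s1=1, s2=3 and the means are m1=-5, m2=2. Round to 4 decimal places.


KL divergence between normal distributions:
KL = log(s2/s1) + (s1^2 + (m1-m2)^2)/(2*s2^2) - 1/2.
log(3/1) = 1.098612.
(1^2 + (-5-2)^2)/(2*3^2) = (1 + 49)/18 = 2.777778.
KL = 1.098612 + 2.777778 - 0.5 = 3.3764

3.3764


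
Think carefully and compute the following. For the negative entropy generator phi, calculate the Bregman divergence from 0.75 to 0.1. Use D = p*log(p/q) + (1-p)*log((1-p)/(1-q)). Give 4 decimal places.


Bregman divergence with negative entropy generator:
D = p*log(p/q) + (1-p)*log((1-p)/(1-q)).
p = 0.75, q = 0.1.
p*log(p/q) = 0.75*log(0.75/0.1) = 1.511177.
(1-p)*log((1-p)/(1-q)) = 0.25*log(0.25/0.9) = -0.320233.
D = 1.511177 + -0.320233 = 1.1909

1.1909


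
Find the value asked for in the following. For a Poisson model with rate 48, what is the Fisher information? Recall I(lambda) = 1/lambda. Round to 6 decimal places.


Fisher information for Poisson: I(lambda) = 1/lambda.
lambda = 48.
I(lambda) = 1/48 = 0.020833

0.020833


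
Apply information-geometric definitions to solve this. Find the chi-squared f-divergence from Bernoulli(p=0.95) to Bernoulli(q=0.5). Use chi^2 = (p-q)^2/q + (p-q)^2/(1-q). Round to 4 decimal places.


Chi-squared divergence between Bernoulli distributions:
chi^2 = (p-q)^2/q + (p-q)^2/(1-q).
p = 0.95, q = 0.5, p-q = 0.45.
(p-q)^2 = 0.2025.
term1 = 0.2025/0.5 = 0.405.
term2 = 0.2025/0.5 = 0.405.
chi^2 = 0.405 + 0.405 = 0.8100

0.8100


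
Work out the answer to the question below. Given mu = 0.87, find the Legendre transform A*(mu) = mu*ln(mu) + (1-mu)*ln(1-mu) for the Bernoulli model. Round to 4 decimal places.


Legendre transform for Bernoulli:
A*(mu) = mu*log(mu) + (1-mu)*log(1-mu).
mu = 0.87, 1-mu = 0.13.
mu*log(mu) = 0.87*log(0.87) = -0.121158.
(1-mu)*log(1-mu) = 0.13*log(0.13) = -0.265229.
A* = -0.121158 + -0.265229 = -0.3864

-0.3864


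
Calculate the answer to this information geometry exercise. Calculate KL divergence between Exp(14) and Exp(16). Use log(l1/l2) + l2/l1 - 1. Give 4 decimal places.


KL divergence for exponential family:
KL = log(l1/l2) + l2/l1 - 1.
log(14/16) = -0.133531.
16/14 = 1.142857.
KL = -0.133531 + 1.142857 - 1 = 0.0093

0.0093


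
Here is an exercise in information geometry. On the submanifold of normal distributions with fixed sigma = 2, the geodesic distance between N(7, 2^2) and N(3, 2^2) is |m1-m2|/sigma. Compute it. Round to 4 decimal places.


On the fixed-variance normal subfamily, geodesic distance = |m1-m2|/sigma.
|7 - 3| = 4.
sigma = 2.
d = 4/2 = 2.0000

2.0000


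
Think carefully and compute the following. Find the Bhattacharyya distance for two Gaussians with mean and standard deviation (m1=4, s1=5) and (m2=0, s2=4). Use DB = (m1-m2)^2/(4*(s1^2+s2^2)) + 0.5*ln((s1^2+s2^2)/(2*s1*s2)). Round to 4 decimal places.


Bhattacharyya distance between two Gaussians:
DB = (m1-m2)^2/(4*(s1^2+s2^2)) + (1/2)*ln((s1^2+s2^2)/(2*s1*s2)).
(m1-m2)^2 = (4)^2 = 16.
s1^2+s2^2 = 25 + 16 = 41.
term1 = 16/164 = 0.097561.
term2 = 0.5*ln(41/40.0) = 0.012346.
DB = 0.097561 + 0.012346 = 0.1099

0.1099


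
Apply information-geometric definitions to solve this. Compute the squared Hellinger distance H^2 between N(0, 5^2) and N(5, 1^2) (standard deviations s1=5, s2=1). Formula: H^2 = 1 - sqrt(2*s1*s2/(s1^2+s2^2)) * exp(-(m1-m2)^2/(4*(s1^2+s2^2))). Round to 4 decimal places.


Squared Hellinger distance for Gaussians:
H^2 = 1 - sqrt(2*s1*s2/(s1^2+s2^2)) * exp(-(m1-m2)^2/(4*(s1^2+s2^2))).
s1^2 = 25, s2^2 = 1, s1^2+s2^2 = 26.
sqrt(2*5*1/(26)) = 0.620174.
(m1-m2)^2 = (-5)^2 = 25.
exp(-25/(4*26)) = exp(-0.240385) = 0.786325.
H^2 = 1 - 0.620174*0.786325 = 0.5123

0.5123


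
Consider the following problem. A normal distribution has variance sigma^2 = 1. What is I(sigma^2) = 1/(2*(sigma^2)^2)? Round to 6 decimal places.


Fisher information for variance: I(sigma^2) = 1/(2*sigma^4).
sigma^2 = 1, so sigma^4 = 1.
I = 1/(2*1) = 1/2 = 0.500000

0.500000


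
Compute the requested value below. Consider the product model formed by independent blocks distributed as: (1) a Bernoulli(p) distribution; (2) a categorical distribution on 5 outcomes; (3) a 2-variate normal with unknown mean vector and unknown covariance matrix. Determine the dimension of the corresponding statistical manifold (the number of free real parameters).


The dimension of a statistical manifold equals the number of free
(independent) real parameters of the model. For a product of independent
blocks the parameter counts add.
- Bernoulli (p): 1.
- categorical on 5 outcomes (probabilities sum to 1): 5-1 = 4.
- 2-variate normal: 2 (mean) + 2*3/2 = 3 (symmetric covariance) = 5.
Total = 1 + 4 + 5 = 10.
Dimension = 10

10


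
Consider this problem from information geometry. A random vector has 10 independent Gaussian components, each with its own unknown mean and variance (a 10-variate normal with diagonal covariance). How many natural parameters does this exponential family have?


Exponential family dimension calculation:
Each univariate normal has two natural parameters (mu/sigma^2 and -1/(2 sigma^2)).
With 10 independent components, dim = 2 * 10 = 20.

20


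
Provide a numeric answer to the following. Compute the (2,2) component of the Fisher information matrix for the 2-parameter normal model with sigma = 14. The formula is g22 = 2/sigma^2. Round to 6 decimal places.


For the 2-parameter normal family, the Fisher metric has:
  g11 = 1/sigma^2, g22 = 2/sigma^2.
sigma = 14, sigma^2 = 196.
g22 = 0.010204

0.010204


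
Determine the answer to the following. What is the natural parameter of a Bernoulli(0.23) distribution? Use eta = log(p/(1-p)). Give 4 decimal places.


Natural parameter for Bernoulli: eta = log(p/(1-p)).
p = 0.23, 1-p = 0.77.
p/(1-p) = 0.298701.
eta = log(0.298701) = -1.2083

-1.2083


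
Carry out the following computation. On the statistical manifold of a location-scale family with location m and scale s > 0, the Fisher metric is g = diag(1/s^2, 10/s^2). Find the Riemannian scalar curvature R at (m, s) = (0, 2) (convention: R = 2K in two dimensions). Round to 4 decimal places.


The metric has the form g = (A dm^2 + B ds^2)/s^2 with A = 1, B = 10.
Substitute u = sqrt(A/B)*m: g = B*(du^2 + ds^2)/s^2, i.e. B times the
Poincare upper half-plane metric, which has constant Gaussian curvature -1.
Scaling a 2D metric by a constant c divides the Gaussian curvature by c,
so K = -1/B = -1/(10) = -0.1000 everywhere (the point (m, s) = (0, 2) is irrelevant:
the curvature is constant).
Scalar curvature in dimension 2: R = 2K = -2/(10) = -0.2000.

-0.2000


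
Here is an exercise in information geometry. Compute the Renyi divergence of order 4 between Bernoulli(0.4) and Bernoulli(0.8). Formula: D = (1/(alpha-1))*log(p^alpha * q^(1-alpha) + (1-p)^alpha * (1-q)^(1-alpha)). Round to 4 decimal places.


Renyi divergence of order alpha between Bernoulli distributions:
D = (1/(alpha-1))*log(p^alpha * q^(1-alpha) + (1-p)^alpha * (1-q)^(1-alpha)).
alpha = 4, p = 0.4, q = 0.8.
p^alpha * q^(1-alpha) = 0.4^4 * 0.8^-3 = 0.05.
(1-p)^alpha * (1-q)^(1-alpha) = 0.6^4 * 0.2^-3 = 16.2.
sum = 0.05 + 16.2 = 16.25.
D = (1/3)*log(16.25) = 0.9294

0.9294
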